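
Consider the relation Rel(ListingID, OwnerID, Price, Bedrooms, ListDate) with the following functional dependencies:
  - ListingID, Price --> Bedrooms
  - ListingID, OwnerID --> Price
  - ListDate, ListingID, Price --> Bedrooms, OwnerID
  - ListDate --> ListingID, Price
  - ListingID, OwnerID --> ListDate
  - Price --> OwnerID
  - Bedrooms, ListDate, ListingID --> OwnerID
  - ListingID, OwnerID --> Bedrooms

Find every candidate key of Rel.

{ListDate}⁺ = {Bedrooms, ListDate, ListingID, OwnerID, Price} — all of the relation — so {ListDate} is a candidate key.
{ListingID, OwnerID}⁺ = {Bedrooms, ListDate, ListingID, OwnerID, Price} — all of the relation — so {ListingID, OwnerID} is a candidate key.
{ListingID, Price}⁺ = {Bedrooms, ListDate, ListingID, OwnerID, Price} — all of the relation — so {ListingID, Price} is a candidate key.
No proper subset of any of these is a key, and no other minimal superkey exists.

{ListDate}, {ListingID, OwnerID}, {ListingID, Price}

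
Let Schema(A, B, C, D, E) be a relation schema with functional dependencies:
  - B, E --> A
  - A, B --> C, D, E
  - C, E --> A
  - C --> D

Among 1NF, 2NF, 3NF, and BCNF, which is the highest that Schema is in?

2NF

Candidate keys: {A, B}, {B, E}. Prime attributes: {A, B, E}.
C, E --> A breaks BCNF: {C, E}⁺ = {A, C, D, E}, so {C, E} is not a superkey.
C --> D determines the non-prime attribute {D} from a non-superkey — 3NF is violated.
Checking every proper subset of each key, none determines a non-prime attribute — 2NF is satisfied.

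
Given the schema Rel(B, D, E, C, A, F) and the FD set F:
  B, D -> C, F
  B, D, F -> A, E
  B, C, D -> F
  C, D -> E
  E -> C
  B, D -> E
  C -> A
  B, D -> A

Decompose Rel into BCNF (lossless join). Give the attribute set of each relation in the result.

Candidate key of the original relation: {B, D}.
Within {A, B, C, D, E, F}: {C, D}⁺ ∩ {A, B, C, D, E, F} = {A, C, D, E}, not the whole set, so C, D -> A, E violates BCNF; decompose into {A, C, D, E} and {B, C, D, F}.
Within {A, C, D, E}: {E}⁺ ∩ {A, C, D, E} = {A, C, E}, not the whole set, so E -> A, C violates BCNF; decompose into {A, C, E} and {D, E}.
Within {A, C, E}: {C}⁺ ∩ {A, C, E} = {A, C}, not the whole set, so C -> A violates BCNF; decompose into {A, C} and {C, E}.
{A, C} is in BCNF.
{C, E} is in BCNF.
{D, E} is in BCNF.
{B, C, D, F} is in BCNF.

{A, C}; {B, C, D, F}; {C, E}; {D, E}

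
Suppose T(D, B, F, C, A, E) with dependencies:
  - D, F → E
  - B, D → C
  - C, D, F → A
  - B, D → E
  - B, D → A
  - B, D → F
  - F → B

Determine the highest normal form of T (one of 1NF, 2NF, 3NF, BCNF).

3NF

Candidate keys: {B, D}, {D, F}. Prime attributes: {B, D, F}.
F → B: {F}⁺ = {B, F}, which is not all of the attributes, so the left side is not a superkey — BCNF is violated.
But every attribute on its right side ({B}) is prime, and the same holds for every other non-superkey FD, so 3NF still holds.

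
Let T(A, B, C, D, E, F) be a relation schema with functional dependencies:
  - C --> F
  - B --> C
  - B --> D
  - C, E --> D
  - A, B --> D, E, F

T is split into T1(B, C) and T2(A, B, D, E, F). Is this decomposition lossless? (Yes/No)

Yes

Common attributes: {B}; their closure is {B, C, D, F}.
This includes all of T1, so the common attributes are a superkey of T1 — the join is lossless.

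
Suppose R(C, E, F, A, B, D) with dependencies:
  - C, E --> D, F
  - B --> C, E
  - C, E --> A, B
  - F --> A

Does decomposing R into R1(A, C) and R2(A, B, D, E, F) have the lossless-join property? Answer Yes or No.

R1 ∩ R2 = {A}; its closure under F is {A}.
Neither R1 nor R2 is contained in that closure, so the decomposition is lossy.

No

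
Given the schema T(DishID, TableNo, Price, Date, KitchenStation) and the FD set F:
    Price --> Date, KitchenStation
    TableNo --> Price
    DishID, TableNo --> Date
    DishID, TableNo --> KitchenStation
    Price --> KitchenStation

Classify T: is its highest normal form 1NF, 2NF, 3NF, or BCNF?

Candidate key: {DishID, TableNo}. Prime attributes: {DishID, TableNo}.
Price --> Date, KitchenStation breaks BCNF: {Price}⁺ = {Date, KitchenStation, Price}, so {Price} is not a superkey.
Because {Date, KitchenStation} are non-prime and the left side of Price --> Date, KitchenStation is not a superkey, the relation is not in 3NF.
Since {TableNo} ⊂ {DishID, TableNo} and {TableNo}⁺ ⊇ {Date, KitchenStation, Price} with {Date, KitchenStation, Price} non-prime, there is a partial dependency; 2NF fails.

1NF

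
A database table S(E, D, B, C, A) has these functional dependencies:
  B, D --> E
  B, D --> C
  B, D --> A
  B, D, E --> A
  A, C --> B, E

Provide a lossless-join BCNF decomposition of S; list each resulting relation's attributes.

{A, B, C, E}; {A, C, D}

Candidate keys of the original relation: {A, C, D}, {B, D}.
In {A, B, C, D, E}, {A, C} is not a superkey ({A, C}⁺ restricted to this set is {A, B, C, E}), so split on A, C --> B, E into {A, B, C, E} and {A, C, D}.
{A, B, C, E} has no BCNF violation.
{A, C, D} has no BCNF violation.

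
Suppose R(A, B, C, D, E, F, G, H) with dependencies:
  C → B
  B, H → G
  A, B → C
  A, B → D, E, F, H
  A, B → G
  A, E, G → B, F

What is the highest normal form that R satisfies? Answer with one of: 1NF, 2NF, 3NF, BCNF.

Candidate keys: {A, B}, {A, C}, {A, E, G}. Prime attributes: {A, B, C, E, G}.
For C → B we have {C}⁺ = {B, C}; {C} is not a superkey, so BCNF fails.
But every attribute on its right side ({B}) is prime, and the same holds for every other non-superkey FD, so 3NF still holds.

3NF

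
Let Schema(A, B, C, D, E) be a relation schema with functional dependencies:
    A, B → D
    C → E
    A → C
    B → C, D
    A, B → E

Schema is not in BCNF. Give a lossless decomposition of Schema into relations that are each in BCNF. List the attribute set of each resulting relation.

Candidate key of the original relation: {A, B}.
{A, B, C, D, E}: {C} determines {C, E} here but is not a superkey — split on C → E, giving {C, E} and {A, B, C, D}.
{C, E} is in BCNF.
{A, B, C, D}: {A} determines {A, C} here but is not a superkey — split on A → C, giving {A, C} and {A, B, D}.
{A, C} is in BCNF.
{A, B, D}: {B} determines {B, D} here but is not a superkey — split on B → D, giving {B, D} and {A, B}.
{B, D} is in BCNF.
{A, B} is in BCNF.

{A, B}; {A, C}; {B, D}; {C, E}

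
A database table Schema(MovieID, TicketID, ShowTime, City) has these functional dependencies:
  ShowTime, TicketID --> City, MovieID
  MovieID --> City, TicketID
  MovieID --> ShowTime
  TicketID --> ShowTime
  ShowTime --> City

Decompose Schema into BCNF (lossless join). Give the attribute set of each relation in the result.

{City, ShowTime}; {MovieID, ShowTime, TicketID}

Candidate keys of the original relation: {MovieID}, {TicketID}.
In {City, MovieID, ShowTime, TicketID}, {ShowTime} is not a superkey ({ShowTime}⁺ restricted to this set is {City, ShowTime}), so split on ShowTime --> City into {City, ShowTime} and {MovieID, ShowTime, TicketID}.
{City, ShowTime} is in BCNF.
{MovieID, ShowTime, TicketID} is in BCNF.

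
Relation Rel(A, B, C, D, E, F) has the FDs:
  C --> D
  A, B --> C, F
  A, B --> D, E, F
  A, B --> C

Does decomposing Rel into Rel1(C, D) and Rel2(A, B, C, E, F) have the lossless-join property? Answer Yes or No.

Yes

Rel1 ∩ Rel2 = {C}; its closure under F is {C, D}.
Rel1 is contained in that closure, so Rel1 ∩ Rel2 --> Rel1 holds and the join is lossless.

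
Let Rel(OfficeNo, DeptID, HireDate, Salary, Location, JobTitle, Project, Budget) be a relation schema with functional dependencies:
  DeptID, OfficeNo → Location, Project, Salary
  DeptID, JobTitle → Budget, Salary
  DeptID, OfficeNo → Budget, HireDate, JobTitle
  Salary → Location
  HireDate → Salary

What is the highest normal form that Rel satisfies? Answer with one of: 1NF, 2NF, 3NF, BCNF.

Candidate key: {DeptID, OfficeNo}. Prime attributes: {DeptID, OfficeNo}.
DeptID, JobTitle → Budget, Salary breaks BCNF: {DeptID, JobTitle}⁺ = {Budget, DeptID, JobTitle, Location, Salary}, so {DeptID, JobTitle} is not a superkey.
Because {Budget, Salary} are non-prime and the left side of DeptID, JobTitle → Budget, Salary is not a superkey, the relation is not in 3NF.
Checking every proper subset of each key, none determines a non-prime attribute — 2NF is satisfied.

2NF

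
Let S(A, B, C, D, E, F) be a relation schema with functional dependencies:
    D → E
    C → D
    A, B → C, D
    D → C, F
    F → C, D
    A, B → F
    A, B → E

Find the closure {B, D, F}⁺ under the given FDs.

Start with {B, D, F}.
D → E applies; add {E} → now {B, D, E, F}.
D → C, F applies; add {C} → now {B, C, D, E, F}.
No further FD applies.

{B, C, D, E, F}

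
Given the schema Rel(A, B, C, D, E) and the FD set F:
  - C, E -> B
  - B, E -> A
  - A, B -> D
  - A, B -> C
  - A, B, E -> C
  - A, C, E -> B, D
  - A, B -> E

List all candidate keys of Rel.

{A, B} is a candidate key since {A, B}⁺ = {A, B, C, D, E} covers every attribute.
{B, E} is a candidate key since {B, E}⁺ = {A, B, C, D, E} covers every attribute.
{C, E} is a candidate key since {C, E}⁺ = {A, B, C, D, E} covers every attribute.
No proper subset of any of these is a key, and no other minimal superkey exists.

{A, B}, {B, E}, {C, E}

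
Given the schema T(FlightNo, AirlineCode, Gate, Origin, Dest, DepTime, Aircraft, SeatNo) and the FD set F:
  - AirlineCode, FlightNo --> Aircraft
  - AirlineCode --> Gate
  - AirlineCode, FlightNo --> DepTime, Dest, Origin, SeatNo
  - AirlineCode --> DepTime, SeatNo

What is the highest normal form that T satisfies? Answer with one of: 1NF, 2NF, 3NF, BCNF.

Candidate key: {AirlineCode, FlightNo}. Prime attributes: {AirlineCode, FlightNo}.
AirlineCode --> Gate breaks BCNF: {AirlineCode}⁺ = {AirlineCode, DepTime, Gate, SeatNo}, so {AirlineCode} is not a superkey.
AirlineCode --> Gate has non-prime {Gate} on the right and a non-superkey on the left, so 3NF fails.
The proper key subset {AirlineCode} of {AirlineCode, FlightNo} determines non-prime {DepTime, Gate, SeatNo}, so the relation is not even in 2NF.

1NF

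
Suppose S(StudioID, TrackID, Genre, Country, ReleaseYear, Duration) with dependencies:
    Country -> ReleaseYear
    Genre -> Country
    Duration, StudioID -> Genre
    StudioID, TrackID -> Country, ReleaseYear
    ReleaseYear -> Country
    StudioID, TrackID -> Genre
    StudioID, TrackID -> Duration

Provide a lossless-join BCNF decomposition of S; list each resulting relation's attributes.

{Country, Genre}; {Country, ReleaseYear}; {Duration, Genre, StudioID}; {Duration, StudioID, TrackID}

Candidate key of the original relation: {StudioID, TrackID}.
Within {Country, Duration, Genre, ReleaseYear, StudioID, TrackID}: {Country}⁺ ∩ {Country, Duration, Genre, ReleaseYear, StudioID, TrackID} = {Country, ReleaseYear}, not the whole set, so Country -> ReleaseYear violates BCNF; decompose into {Country, ReleaseYear} and {Country, Duration, Genre, StudioID, TrackID}.
{Country, ReleaseYear}: every determinant is a superkey — BCNF.
Within {Country, Duration, Genre, StudioID, TrackID}: {Genre}⁺ ∩ {Country, Duration, Genre, StudioID, TrackID} = {Country, Genre}, not the whole set, so Genre -> Country violates BCNF; decompose into {Country, Genre} and {Duration, Genre, StudioID, TrackID}.
{Country, Genre}: every determinant is a superkey — BCNF.
Within {Duration, Genre, StudioID, TrackID}: {Duration, StudioID}⁺ ∩ {Duration, Genre, StudioID, TrackID} = {Duration, Genre, StudioID}, not the whole set, so Duration, StudioID -> Genre violates BCNF; decompose into {Duration, Genre, StudioID} and {Duration, StudioID, TrackID}.
{Duration, Genre, StudioID}: every determinant is a superkey — BCNF.
{Duration, StudioID, TrackID}: every determinant is a superkey — BCNF.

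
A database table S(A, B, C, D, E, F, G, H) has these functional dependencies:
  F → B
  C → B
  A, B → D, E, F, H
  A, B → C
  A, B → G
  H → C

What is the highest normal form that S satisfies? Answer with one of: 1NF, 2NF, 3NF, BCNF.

Candidate keys: {A, B}, {A, C}, {A, F}, {A, H}. Prime attributes: {A, B, C, F, H}.
For F → B we have {F}⁺ = {B, F}; {F} is not a superkey, so BCNF fails.
Since {B} ⊆ prime attributes and every other non-superkey FD also has a prime right side, the schema is in 3NF.

3NF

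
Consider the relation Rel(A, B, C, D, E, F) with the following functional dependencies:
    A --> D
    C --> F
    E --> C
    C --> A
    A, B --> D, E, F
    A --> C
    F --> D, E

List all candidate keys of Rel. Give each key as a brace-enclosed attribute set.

{A, B}, {B, C}, {B, E}, {B, F}

Attributes never on any right-hand side: {B} — every candidate key must contain it.
{A, B}⁺ = {A, B, C, D, E, F}, which is every attribute, so {A, B} is a candidate key.
{B, C}⁺ = {A, B, C, D, E, F}, which is every attribute, so {B, C} is a candidate key.
{B, E}⁺ = {A, B, C, D, E, F}, which is every attribute, so {B, E} is a candidate key.
{B, F}⁺ = {A, B, C, D, E, F}, which is every attribute, so {B, F} is a candidate key.
No proper subset of any of these is a key, and no other minimal superkey exists.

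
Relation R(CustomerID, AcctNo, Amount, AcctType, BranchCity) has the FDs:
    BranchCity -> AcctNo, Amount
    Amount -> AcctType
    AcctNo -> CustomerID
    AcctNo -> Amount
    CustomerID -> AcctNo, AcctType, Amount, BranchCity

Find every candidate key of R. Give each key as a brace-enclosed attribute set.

{AcctNo} is a candidate key since {AcctNo}⁺ = {AcctNo, AcctType, Amount, BranchCity, CustomerID} covers every attribute.
{BranchCity} is a candidate key since {BranchCity}⁺ = {AcctNo, AcctType, Amount, BranchCity, CustomerID} covers every attribute.
{CustomerID} is a candidate key since {CustomerID}⁺ = {AcctNo, AcctType, Amount, BranchCity, CustomerID} covers every attribute.
No proper subset of any of these is a key, and no other minimal superkey exists.

{AcctNo}, {BranchCity}, {CustomerID}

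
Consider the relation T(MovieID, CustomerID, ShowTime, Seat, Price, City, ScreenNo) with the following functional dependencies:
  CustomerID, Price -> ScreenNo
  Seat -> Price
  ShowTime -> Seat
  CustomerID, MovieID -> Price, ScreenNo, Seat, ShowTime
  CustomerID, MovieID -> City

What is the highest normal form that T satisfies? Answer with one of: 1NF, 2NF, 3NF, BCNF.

2NF

Candidate key: {CustomerID, MovieID}. Prime attributes: {CustomerID, MovieID}.
CustomerID, Price -> ScreenNo breaks BCNF: {CustomerID, Price}⁺ = {CustomerID, Price, ScreenNo}, so {CustomerID, Price} is not a superkey.
CustomerID, Price -> ScreenNo determines the non-prime attribute {ScreenNo} from a non-superkey — 3NF is violated.
No proper subset of a key has a non-prime attribute in its closure, so there is no partial dependency; 2NF holds.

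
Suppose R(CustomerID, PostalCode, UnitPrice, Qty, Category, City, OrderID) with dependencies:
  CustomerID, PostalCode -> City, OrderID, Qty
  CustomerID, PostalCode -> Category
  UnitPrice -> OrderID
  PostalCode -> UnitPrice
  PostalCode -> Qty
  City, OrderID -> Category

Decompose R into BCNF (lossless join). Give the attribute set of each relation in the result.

{Category, City, PostalCode}; {City, CustomerID, PostalCode}; {OrderID, UnitPrice}; {PostalCode, Qty, UnitPrice}

Candidate key of the original relation: {CustomerID, PostalCode}.
In {Category, City, CustomerID, OrderID, PostalCode, Qty, UnitPrice}, {UnitPrice} is not a superkey ({UnitPrice}⁺ restricted to this set is {OrderID, UnitPrice}), so split on UnitPrice -> OrderID into {OrderID, UnitPrice} and {Category, City, CustomerID, PostalCode, Qty, UnitPrice}.
{OrderID, UnitPrice} has no BCNF violation.
In {Category, City, CustomerID, PostalCode, Qty, UnitPrice}, {PostalCode} is not a superkey ({PostalCode}⁺ restricted to this set is {PostalCode, Qty, UnitPrice}), so split on PostalCode -> Qty, UnitPrice into {PostalCode, Qty, UnitPrice} and {Category, City, CustomerID, PostalCode}.
{PostalCode, Qty, UnitPrice} has no BCNF violation.
In {Category, City, CustomerID, PostalCode}, {City, PostalCode} is not a superkey ({City, PostalCode}⁺ restricted to this set is {Category, City, PostalCode}), so split on City, PostalCode -> Category into {Category, City, PostalCode} and {City, CustomerID, PostalCode}.
{Category, City, PostalCode} has no BCNF violation.
{City, CustomerID, PostalCode} has no BCNF violation.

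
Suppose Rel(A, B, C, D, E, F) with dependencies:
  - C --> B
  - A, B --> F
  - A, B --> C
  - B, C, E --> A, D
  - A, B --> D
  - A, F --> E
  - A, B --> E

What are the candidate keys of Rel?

{A, B}, {A, C}, {C, E}

Closure of {A, B} is {A, B, C, D, E, F}, the whole schema; {A, B} is a candidate key.
Closure of {A, C} is {A, B, C, D, E, F}, the whole schema; {A, C} is a candidate key.
Closure of {C, E} is {A, B, C, D, E, F}, the whole schema; {C, E} is a candidate key.
Any other superkey properly contains one of these, so there are no further candidate keys.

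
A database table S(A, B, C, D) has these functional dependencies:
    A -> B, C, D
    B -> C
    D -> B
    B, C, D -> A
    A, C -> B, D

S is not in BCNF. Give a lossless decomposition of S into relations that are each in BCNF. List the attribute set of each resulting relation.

{A, B, D}; {B, C}

Candidate keys of the original relation: {A}, {D}.
Within {A, B, C, D}: {B}⁺ ∩ {A, B, C, D} = {B, C}, not the whole set, so B -> C violates BCNF; decompose into {B, C} and {A, B, D}.
{B, C} is in BCNF.
{A, B, D} is in BCNF.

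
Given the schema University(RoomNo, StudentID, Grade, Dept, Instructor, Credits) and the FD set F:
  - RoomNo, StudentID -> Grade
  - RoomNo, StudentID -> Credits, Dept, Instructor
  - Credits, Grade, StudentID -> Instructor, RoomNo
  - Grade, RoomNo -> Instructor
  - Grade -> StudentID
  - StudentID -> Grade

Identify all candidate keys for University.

Closure of {Credits, Grade} is {Credits, Dept, Grade, Instructor, RoomNo, StudentID}, the whole schema; {Credits, Grade} is a candidate key.
Closure of {Credits, StudentID} is {Credits, Dept, Grade, Instructor, RoomNo, StudentID}, the whole schema; {Credits, StudentID} is a candidate key.
Closure of {Grade, RoomNo} is {Credits, Dept, Grade, Instructor, RoomNo, StudentID}, the whole schema; {Grade, RoomNo} is a candidate key.
Closure of {RoomNo, StudentID} is {Credits, Dept, Grade, Instructor, RoomNo, StudentID}, the whole schema; {RoomNo, StudentID} is a candidate key.
No proper subset of any of these is a key, and no other minimal superkey exists.

{Credits, Grade}, {Credits, StudentID}, {Grade, RoomNo}, {RoomNo, StudentID}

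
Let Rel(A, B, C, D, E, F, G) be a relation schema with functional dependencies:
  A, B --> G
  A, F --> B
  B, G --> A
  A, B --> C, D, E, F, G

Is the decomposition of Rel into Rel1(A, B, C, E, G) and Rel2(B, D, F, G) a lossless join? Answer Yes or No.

Yes

Rel1 ∩ Rel2 = {B, G}; its closure under F is {A, B, C, D, E, F, G}.
Since Rel1 ⊆ {A, B, C, D, E, F, G}, the intersection is a superkey of Rel1; the decomposition is lossless.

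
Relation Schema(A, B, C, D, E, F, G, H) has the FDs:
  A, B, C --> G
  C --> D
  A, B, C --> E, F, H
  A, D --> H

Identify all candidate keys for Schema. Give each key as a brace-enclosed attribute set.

{A, B, C}

Attributes never on any right-hand side: {A, B, C} — every candidate key must contain all of them.
{A, B, C}⁺ = {A, B, C, D, E, F, G, H} — all of the relation — so {A, B, C} is a candidate key.
Every other attribute set either contains this one or has a smaller closure.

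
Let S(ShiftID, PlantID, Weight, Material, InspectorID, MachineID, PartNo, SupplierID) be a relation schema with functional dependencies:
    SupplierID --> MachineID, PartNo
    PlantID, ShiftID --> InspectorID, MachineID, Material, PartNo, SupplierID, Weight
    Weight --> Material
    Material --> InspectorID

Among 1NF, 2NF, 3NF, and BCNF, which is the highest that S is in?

2NF

Candidate key: {PlantID, ShiftID}. Prime attributes: {PlantID, ShiftID}.
For SupplierID --> MachineID, PartNo we have {SupplierID}⁺ = {MachineID, PartNo, SupplierID}; {SupplierID} is not a superkey, so BCNF fails.
SupplierID --> MachineID, PartNo has non-prime {MachineID, PartNo} on the right and a non-superkey on the left, so 3NF fails.
No non-prime attribute depends on a proper subset of any candidate key, so 2NF holds.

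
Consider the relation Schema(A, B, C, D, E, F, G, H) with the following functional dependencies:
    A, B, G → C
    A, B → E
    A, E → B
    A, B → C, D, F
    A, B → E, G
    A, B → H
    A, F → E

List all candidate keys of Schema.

{A} never appears on the right of any FD, so every key must include it.
{A, B}⁺ = {A, B, C, D, E, F, G, H}, which is every attribute, so {A, B} is a candidate key.
{A, E}⁺ = {A, B, C, D, E, F, G, H}, which is every attribute, so {A, E} is a candidate key.
{A, F}⁺ = {A, B, C, D, E, F, G, H}, which is every attribute, so {A, F} is a candidate key.
These are minimal and exhaustive — every other superkey contains one of them.

{A, B}, {A, E}, {A, F}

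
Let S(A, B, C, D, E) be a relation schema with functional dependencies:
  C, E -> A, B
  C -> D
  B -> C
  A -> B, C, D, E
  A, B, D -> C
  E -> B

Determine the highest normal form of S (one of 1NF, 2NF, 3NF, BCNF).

2NF

Candidate keys: {A}, {E}. Prime attributes: {A, E}.
C -> D: {C}⁺ = {C, D}, which is not all of the attributes, so the left side is not a superkey — BCNF is violated.
Because {D} is non-prime and the left side of C -> D is not a superkey, the relation is not in 3NF.
All keys have size 1, which rules out partial dependencies — 2NF is satisfied.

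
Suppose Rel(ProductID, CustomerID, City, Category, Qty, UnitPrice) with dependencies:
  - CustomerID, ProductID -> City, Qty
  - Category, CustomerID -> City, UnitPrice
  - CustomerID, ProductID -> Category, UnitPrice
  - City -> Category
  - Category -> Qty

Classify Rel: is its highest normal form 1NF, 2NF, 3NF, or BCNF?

2NF

Candidate key: {CustomerID, ProductID}. Prime attributes: {CustomerID, ProductID}.
Category, CustomerID -> City, UnitPrice: {Category, CustomerID}⁺ = {Category, City, CustomerID, Qty, UnitPrice}, which is not all of the attributes, so the left side is not a superkey — BCNF is violated.
Category, CustomerID -> City, UnitPrice has non-prime {City, UnitPrice} on the right and a non-superkey on the left, so 3NF fails.
No proper subset of a key has a non-prime attribute in its closure, so there is no partial dependency; 2NF holds.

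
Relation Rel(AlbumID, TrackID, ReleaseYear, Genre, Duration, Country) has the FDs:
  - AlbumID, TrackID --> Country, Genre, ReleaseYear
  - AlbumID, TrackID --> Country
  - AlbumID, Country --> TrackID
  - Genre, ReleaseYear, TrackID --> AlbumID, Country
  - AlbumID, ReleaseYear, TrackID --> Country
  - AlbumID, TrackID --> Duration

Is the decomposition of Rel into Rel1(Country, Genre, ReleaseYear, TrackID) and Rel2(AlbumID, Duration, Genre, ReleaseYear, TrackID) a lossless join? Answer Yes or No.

The shared attributes are {Genre, ReleaseYear, TrackID} and {Genre, ReleaseYear, TrackID}⁺ = {AlbumID, Country, Duration, Genre, ReleaseYear, TrackID}.
Rel1 is contained in that closure, so Rel1 ∩ Rel2 --> Rel1 holds and the join is lossless.

Yes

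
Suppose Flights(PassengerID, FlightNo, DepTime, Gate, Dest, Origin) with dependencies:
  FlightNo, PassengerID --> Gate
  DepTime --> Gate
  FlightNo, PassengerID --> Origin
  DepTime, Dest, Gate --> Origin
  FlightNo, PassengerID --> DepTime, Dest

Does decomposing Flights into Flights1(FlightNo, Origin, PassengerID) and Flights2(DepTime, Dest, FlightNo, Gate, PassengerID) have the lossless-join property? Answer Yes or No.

Flights1 ∩ Flights2 = {FlightNo, PassengerID}; its closure under F is {DepTime, Dest, FlightNo, Gate, Origin, PassengerID}.
This includes all of Flights1, so the common attributes are a superkey of Flights1 — the join is lossless.

Yes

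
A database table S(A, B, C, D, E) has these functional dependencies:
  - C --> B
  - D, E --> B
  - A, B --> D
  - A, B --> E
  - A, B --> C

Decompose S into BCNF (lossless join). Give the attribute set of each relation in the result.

Candidate keys of the original relation: {A, B}, {A, C}, {A, D, E}.
{A, B, C, D, E}: {C} determines {B, C} here but is not a superkey — split on C --> B, giving {B, C} and {A, C, D, E}.
{B, C} has no BCNF violation.
{A, C, D, E} has no BCNF violation.

{A, C, D, E}; {B, C}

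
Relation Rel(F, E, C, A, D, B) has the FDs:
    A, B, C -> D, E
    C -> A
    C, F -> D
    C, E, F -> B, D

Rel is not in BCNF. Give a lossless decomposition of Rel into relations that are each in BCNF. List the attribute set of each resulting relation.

{A, C}; {B, C, D, E}; {B, C, F}

Candidate keys of the original relation: {B, C, F}, {C, E, F}.
In {A, B, C, D, E, F}, {A, B, C} is not a superkey ({A, B, C}⁺ restricted to this set is {A, B, C, D, E}), so split on A, B, C -> D, E into {A, B, C, D, E} and {A, B, C, F}.
In {A, B, C, D, E}, {C} is not a superkey ({C}⁺ restricted to this set is {A, C}), so split on C -> A into {A, C} and {B, C, D, E}.
{A, C} has no BCNF violation.
{B, C, D, E} has no BCNF violation.
In {A, B, C, F}, {C} is not a superkey ({C}⁺ restricted to this set is {A, C}), so split on C -> A into {A, C} and {B, C, F}.
{A, C} has no BCNF violation.
{B, C, F} has no BCNF violation.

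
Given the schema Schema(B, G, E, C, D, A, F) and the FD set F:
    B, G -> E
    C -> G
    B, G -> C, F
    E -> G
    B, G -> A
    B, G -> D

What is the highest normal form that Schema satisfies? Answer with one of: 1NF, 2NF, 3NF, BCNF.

3NF

Candidate keys: {B, C}, {B, E}, {B, G}. Prime attributes: {B, C, E, G}.
C -> G breaks BCNF: {C}⁺ = {C, G}, so {C} is not a superkey.
But every attribute on its right side ({G}) is prime, and the same holds for every other non-superkey FD, so 3NF still holds.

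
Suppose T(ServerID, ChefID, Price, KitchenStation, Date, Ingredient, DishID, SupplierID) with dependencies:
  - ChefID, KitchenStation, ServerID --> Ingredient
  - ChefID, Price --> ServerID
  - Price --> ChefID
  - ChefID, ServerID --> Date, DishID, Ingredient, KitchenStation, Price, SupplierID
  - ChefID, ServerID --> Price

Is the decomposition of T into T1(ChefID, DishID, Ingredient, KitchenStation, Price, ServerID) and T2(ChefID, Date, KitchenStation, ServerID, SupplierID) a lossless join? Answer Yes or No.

Yes

Common attributes: {ChefID, KitchenStation, ServerID}; their closure is {ChefID, Date, DishID, Ingredient, KitchenStation, Price, ServerID, SupplierID}.
Since T1 ⊆ {ChefID, Date, DishID, Ingredient, KitchenStation, Price, ServerID, SupplierID}, the intersection is a superkey of T1; the decomposition is lossless.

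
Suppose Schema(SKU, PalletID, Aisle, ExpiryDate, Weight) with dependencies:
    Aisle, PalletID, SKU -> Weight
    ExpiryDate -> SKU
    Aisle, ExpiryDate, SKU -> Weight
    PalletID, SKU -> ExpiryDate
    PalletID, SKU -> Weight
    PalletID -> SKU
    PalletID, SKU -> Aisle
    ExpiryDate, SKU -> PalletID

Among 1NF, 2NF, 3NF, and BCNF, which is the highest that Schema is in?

BCNF

Candidate keys: {ExpiryDate}, {PalletID}. Prime attributes: {ExpiryDate, PalletID}.
Every FD has a superkey on the left, so the relation is in BCNF.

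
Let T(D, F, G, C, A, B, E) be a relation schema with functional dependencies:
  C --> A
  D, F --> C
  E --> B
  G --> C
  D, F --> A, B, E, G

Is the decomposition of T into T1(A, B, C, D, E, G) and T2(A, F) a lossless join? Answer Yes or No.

No

The shared attributes are {A} and {A}⁺ = {A}.
Neither T1 nor T2 is contained in that closure, so the decomposition is lossy.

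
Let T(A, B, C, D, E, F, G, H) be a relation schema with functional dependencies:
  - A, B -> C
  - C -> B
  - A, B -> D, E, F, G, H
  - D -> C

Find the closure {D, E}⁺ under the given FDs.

Start with {D, E}.
D -> C applies; add {C} → now {C, D, E}.
C -> B applies; add {B} → now {B, C, D, E}.
No further FD applies.

{B, C, D, E}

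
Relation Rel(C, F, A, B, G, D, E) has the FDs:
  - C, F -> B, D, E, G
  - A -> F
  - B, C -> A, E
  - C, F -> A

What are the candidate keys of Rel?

{A, C}, {B, C}, {C, F}

No FD produces {C}, so it must be in every candidate key.
{A, C} is a candidate key since {A, C}⁺ = {A, B, C, D, E, F, G} covers every attribute.
{B, C} is a candidate key since {B, C}⁺ = {A, B, C, D, E, F, G} covers every attribute.
{C, F} is a candidate key since {C, F}⁺ = {A, B, C, D, E, F, G} covers every attribute.
No proper subset of any of these is a key, and no other minimal superkey exists.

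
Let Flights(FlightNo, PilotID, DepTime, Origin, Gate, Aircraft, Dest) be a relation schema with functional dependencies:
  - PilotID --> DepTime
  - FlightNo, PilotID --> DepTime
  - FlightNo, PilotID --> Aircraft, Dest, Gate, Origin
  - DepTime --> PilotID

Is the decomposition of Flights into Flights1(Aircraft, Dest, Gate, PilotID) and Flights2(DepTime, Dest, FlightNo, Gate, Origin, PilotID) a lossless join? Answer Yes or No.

No

Flights1 ∩ Flights2 = {Dest, Gate, PilotID}; its closure under F is {DepTime, Dest, Gate, PilotID}.
Flights1 ⊄ {DepTime, Dest, Gate, PilotID} and Flights2 ⊄ {DepTime, Dest, Gate, PilotID}, so the split is lossy.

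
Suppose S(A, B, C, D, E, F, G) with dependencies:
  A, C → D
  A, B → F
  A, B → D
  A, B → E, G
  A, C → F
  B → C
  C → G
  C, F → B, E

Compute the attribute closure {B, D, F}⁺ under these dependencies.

Start with {B, D, F}.
B → C applies; add {C} → now {B, C, D, F}.
C → G applies; add {G} → now {B, C, D, F, G}.
C, F → B, E applies; add {E} → now {B, C, D, E, F, G}.
No further FD applies.

{B, C, D, E, F, G}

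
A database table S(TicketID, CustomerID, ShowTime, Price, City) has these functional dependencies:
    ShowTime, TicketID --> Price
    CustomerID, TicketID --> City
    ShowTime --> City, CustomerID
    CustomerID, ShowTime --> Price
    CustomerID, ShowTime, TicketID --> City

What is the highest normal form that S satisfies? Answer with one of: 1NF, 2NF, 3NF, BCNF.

1NF

Candidate key: {ShowTime, TicketID}. Prime attributes: {ShowTime, TicketID}.
CustomerID, TicketID --> City: {CustomerID, TicketID}⁺ = {City, CustomerID, TicketID}, which is not all of the attributes, so the left side is not a superkey — BCNF is violated.
CustomerID, TicketID --> City has non-prime {City} on the right and a non-superkey on the left, so 3NF fails.
{ShowTime} is a proper subset of the key {ShowTime, TicketID}, and {ShowTime}⁺ contains the non-prime attributes {City, CustomerID, Price} — a partial dependency, so 2NF is violated.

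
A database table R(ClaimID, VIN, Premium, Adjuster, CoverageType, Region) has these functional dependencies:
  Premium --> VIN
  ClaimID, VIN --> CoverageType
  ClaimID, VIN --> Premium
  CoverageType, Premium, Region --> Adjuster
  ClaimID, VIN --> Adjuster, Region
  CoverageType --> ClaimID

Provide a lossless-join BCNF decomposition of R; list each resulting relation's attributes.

Candidate keys of the original relation: {ClaimID, Premium}, {ClaimID, VIN}, {CoverageType, Premium}, {CoverageType, VIN}.
Within {Adjuster, ClaimID, CoverageType, Premium, Region, VIN}: {Premium}⁺ ∩ {Adjuster, ClaimID, CoverageType, Premium, Region, VIN} = {Premium, VIN}, not the whole set, so Premium --> VIN violates BCNF; decompose into {Premium, VIN} and {Adjuster, ClaimID, CoverageType, Premium, Region}.
{Premium, VIN} is in BCNF.
Within {Adjuster, ClaimID, CoverageType, Premium, Region}: {CoverageType}⁺ ∩ {Adjuster, ClaimID, CoverageType, Premium, Region} = {ClaimID, CoverageType}, not the whole set, so CoverageType --> ClaimID violates BCNF; decompose into {ClaimID, CoverageType} and {Adjuster, CoverageType, Premium, Region}.
{ClaimID, CoverageType} is in BCNF.
{Adjuster, CoverageType, Premium, Region} is in BCNF.

{Adjuster, CoverageType, Premium, Region}; {ClaimID, CoverageType}; {Premium, VIN}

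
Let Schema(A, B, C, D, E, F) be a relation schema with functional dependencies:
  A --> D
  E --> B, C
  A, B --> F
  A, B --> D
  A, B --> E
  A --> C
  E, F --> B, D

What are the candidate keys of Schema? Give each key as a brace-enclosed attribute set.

No FD produces {A}, so it must be in every candidate key.
Closure of {A, B} is {A, B, C, D, E, F}, the whole schema; {A, B} is a candidate key.
Closure of {A, E} is {A, B, C, D, E, F}, the whole schema; {A, E} is a candidate key.
No proper subset of any of these is a key, and no other minimal superkey exists.

{A, B}, {A, E}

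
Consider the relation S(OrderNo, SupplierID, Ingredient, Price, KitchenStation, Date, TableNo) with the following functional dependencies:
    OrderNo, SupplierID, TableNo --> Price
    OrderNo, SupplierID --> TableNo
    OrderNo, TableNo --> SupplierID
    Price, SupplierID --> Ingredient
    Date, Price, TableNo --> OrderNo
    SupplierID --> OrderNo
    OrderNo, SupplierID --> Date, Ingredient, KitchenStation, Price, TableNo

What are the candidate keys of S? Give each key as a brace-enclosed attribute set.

Closure of {SupplierID} is {Date, Ingredient, KitchenStation, OrderNo, Price, SupplierID, TableNo}, the whole schema; {SupplierID} is a candidate key.
Closure of {OrderNo, TableNo} is {Date, Ingredient, KitchenStation, OrderNo, Price, SupplierID, TableNo}, the whole schema; {OrderNo, TableNo} is a candidate key.
Closure of {Date, Price, TableNo} is {Date, Ingredient, KitchenStation, OrderNo, Price, SupplierID, TableNo}, the whole schema; {Date, Price, TableNo} is a candidate key.
No proper subset of any of these is a key, and no other minimal superkey exists.

{Date, Price, TableNo}, {OrderNo, TableNo}, {SupplierID}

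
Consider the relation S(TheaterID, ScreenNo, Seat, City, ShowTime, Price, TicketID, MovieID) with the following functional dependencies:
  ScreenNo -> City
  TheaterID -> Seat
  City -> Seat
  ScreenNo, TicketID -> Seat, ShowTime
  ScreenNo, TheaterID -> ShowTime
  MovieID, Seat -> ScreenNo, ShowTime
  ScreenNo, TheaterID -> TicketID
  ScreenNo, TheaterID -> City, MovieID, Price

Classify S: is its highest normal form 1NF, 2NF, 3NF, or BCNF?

1NF

Candidate keys: {MovieID, TheaterID}, {ScreenNo, TheaterID}. Prime attributes: {MovieID, ScreenNo, TheaterID}.
ScreenNo -> City breaks BCNF: {ScreenNo}⁺ = {City, ScreenNo, Seat}, so {ScreenNo} is not a superkey.
ScreenNo -> City has non-prime {City} on the right and a non-superkey on the left, so 3NF fails.
Since {TheaterID} ⊂ {MovieID, TheaterID} and {TheaterID}⁺ ⊇ {Seat} with {Seat} non-prime, there is a partial dependency; 2NF fails.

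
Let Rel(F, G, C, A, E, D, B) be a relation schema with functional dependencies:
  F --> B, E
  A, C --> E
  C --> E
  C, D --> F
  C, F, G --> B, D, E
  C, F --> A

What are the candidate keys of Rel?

{C, G} never appear on the right of any FD, so every key must include all of them.
Closure of {C, D, G} is {A, B, C, D, E, F, G}, the whole schema; {C, D, G} is a candidate key.
Closure of {C, F, G} is {A, B, C, D, E, F, G}, the whole schema; {C, F, G} is a candidate key.
These are minimal and exhaustive — every other superkey contains one of them.

{C, D, G}, {C, F, G}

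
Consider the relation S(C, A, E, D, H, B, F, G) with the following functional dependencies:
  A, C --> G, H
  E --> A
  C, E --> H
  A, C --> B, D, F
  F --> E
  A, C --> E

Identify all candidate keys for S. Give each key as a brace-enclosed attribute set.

No FD produces {C}, so it must be in every candidate key.
{A, C}⁺ = {A, B, C, D, E, F, G, H}, which is every attribute, so {A, C} is a candidate key.
{C, E}⁺ = {A, B, C, D, E, F, G, H}, which is every attribute, so {C, E} is a candidate key.
{C, F}⁺ = {A, B, C, D, E, F, G, H}, which is every attribute, so {C, F} is a candidate key.
Any other superkey properly contains one of these, so there are no further candidate keys.

{A, C}, {C, E}, {C, F}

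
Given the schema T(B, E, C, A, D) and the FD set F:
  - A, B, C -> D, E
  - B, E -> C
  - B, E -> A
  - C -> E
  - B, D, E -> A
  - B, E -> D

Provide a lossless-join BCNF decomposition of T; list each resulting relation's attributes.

{A, B, C, D}; {C, E}

Candidate keys of the original relation: {B, C}, {B, E}.
In {A, B, C, D, E}, {C} is not a superkey ({C}⁺ restricted to this set is {C, E}), so split on C -> E into {C, E} and {A, B, C, D}.
{C, E}: every determinant is a superkey — BCNF.
{A, B, C, D}: every determinant is a superkey — BCNF.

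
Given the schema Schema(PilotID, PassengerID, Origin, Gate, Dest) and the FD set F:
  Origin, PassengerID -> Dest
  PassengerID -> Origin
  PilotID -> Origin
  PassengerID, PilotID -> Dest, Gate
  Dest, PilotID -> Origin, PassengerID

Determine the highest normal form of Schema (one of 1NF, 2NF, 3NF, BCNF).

Candidate keys: {Dest, PilotID}, {PassengerID, PilotID}. Prime attributes: {Dest, PassengerID, PilotID}.
Origin, PassengerID -> Dest breaks BCNF: {Origin, PassengerID}⁺ = {Dest, Origin, PassengerID}, so {Origin, PassengerID} is not a superkey.
Because {Origin} is non-prime and the left side of PassengerID -> Origin is not a superkey, the relation is not in 3NF.
The proper key subset {PilotID} of {Dest, PilotID} determines non-prime {Origin}, so the relation is not even in 2NF.

1NF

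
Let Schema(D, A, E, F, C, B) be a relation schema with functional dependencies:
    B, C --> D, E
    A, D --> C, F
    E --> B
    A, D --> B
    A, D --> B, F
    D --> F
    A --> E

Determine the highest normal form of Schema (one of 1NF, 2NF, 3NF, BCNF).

Candidate keys: {A, C}, {A, D}. Prime attributes: {A, C, D}.
For B, C --> D, E we have {B, C}⁺ = {B, C, D, E, F}; {B, C} is not a superkey, so BCNF fails.
B, C --> D, E has non-prime {E} on the right and a non-superkey on the left, so 3NF fails.
{A} is a proper subset of the key {A, C}, and {A}⁺ contains the non-prime attributes {B, E} — a partial dependency, so 2NF is violated.

1NF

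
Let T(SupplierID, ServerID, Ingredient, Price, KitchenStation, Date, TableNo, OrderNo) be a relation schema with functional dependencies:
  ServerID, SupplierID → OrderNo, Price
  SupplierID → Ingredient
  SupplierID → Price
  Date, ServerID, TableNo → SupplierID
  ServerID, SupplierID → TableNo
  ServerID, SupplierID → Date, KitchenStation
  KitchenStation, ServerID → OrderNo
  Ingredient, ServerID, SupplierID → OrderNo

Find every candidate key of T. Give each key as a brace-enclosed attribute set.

Attributes never on any right-hand side: {ServerID} — every candidate key must contain it.
{ServerID, SupplierID}⁺ = {Date, Ingredient, KitchenStation, OrderNo, Price, ServerID, SupplierID, TableNo} — all of the relation — so {ServerID, SupplierID} is a candidate key.
{Date, ServerID, TableNo}⁺ = {Date, Ingredient, KitchenStation, OrderNo, Price, ServerID, SupplierID, TableNo} — all of the relation — so {Date, ServerID, TableNo} is a candidate key.
Any other superkey properly contains one of these, so there are no further candidate keys.

{Date, ServerID, TableNo}, {ServerID, SupplierID}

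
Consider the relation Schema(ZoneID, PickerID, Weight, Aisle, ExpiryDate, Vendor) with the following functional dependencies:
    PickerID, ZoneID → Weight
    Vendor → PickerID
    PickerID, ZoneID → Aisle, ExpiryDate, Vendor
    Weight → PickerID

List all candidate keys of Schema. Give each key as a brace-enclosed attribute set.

No FD produces {ZoneID}, so it must be in every candidate key.
{PickerID, ZoneID}⁺ = {Aisle, ExpiryDate, PickerID, Vendor, Weight, ZoneID} — all of the relation — so {PickerID, ZoneID} is a candidate key.
{Vendor, ZoneID}⁺ = {Aisle, ExpiryDate, PickerID, Vendor, Weight, ZoneID} — all of the relation — so {Vendor, ZoneID} is a candidate key.
{Weight, ZoneID}⁺ = {Aisle, ExpiryDate, PickerID, Vendor, Weight, ZoneID} — all of the relation — so {Weight, ZoneID} is a candidate key.
These are minimal and exhaustive — every other superkey contains one of them.

{PickerID, ZoneID}, {Vendor, ZoneID}, {Weight, ZoneID}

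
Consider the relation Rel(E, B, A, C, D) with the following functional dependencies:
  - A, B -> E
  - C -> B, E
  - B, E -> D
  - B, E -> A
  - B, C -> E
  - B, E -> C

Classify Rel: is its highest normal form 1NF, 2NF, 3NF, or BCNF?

BCNF

Candidate keys: {A, B}, {B, E}, {C}. Prime attributes: {A, B, C, E}.
Each dependency's left side is a superkey — BCNF holds.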